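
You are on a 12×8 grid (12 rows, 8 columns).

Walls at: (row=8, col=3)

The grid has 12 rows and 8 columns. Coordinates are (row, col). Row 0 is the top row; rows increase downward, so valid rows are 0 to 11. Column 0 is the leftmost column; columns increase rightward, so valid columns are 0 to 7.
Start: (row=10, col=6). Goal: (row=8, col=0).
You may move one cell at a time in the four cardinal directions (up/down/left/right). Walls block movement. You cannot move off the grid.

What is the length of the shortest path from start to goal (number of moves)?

Answer: Shortest path length: 8

Derivation:
BFS from (row=10, col=6) until reaching (row=8, col=0):
  Distance 0: (row=10, col=6)
  Distance 1: (row=9, col=6), (row=10, col=5), (row=10, col=7), (row=11, col=6)
  Distance 2: (row=8, col=6), (row=9, col=5), (row=9, col=7), (row=10, col=4), (row=11, col=5), (row=11, col=7)
  Distance 3: (row=7, col=6), (row=8, col=5), (row=8, col=7), (row=9, col=4), (row=10, col=3), (row=11, col=4)
  Distance 4: (row=6, col=6), (row=7, col=5), (row=7, col=7), (row=8, col=4), (row=9, col=3), (row=10, col=2), (row=11, col=3)
  Distance 5: (row=5, col=6), (row=6, col=5), (row=6, col=7), (row=7, col=4), (row=9, col=2), (row=10, col=1), (row=11, col=2)
  Distance 6: (row=4, col=6), (row=5, col=5), (row=5, col=7), (row=6, col=4), (row=7, col=3), (row=8, col=2), (row=9, col=1), (row=10, col=0), (row=11, col=1)
  Distance 7: (row=3, col=6), (row=4, col=5), (row=4, col=7), (row=5, col=4), (row=6, col=3), (row=7, col=2), (row=8, col=1), (row=9, col=0), (row=11, col=0)
  Distance 8: (row=2, col=6), (row=3, col=5), (row=3, col=7), (row=4, col=4), (row=5, col=3), (row=6, col=2), (row=7, col=1), (row=8, col=0)  <- goal reached here
One shortest path (8 moves): (row=10, col=6) -> (row=10, col=5) -> (row=10, col=4) -> (row=10, col=3) -> (row=10, col=2) -> (row=10, col=1) -> (row=10, col=0) -> (row=9, col=0) -> (row=8, col=0)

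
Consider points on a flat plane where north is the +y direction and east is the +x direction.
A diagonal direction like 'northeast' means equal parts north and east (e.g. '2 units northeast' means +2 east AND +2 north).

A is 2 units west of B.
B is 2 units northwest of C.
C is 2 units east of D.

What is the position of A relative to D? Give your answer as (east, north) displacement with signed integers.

Answer: A is at (east=-2, north=2) relative to D.

Derivation:
Place D at the origin (east=0, north=0).
  C is 2 units east of D: delta (east=+2, north=+0); C at (east=2, north=0).
  B is 2 units northwest of C: delta (east=-2, north=+2); B at (east=0, north=2).
  A is 2 units west of B: delta (east=-2, north=+0); A at (east=-2, north=2).
Therefore A relative to D: (east=-2, north=2).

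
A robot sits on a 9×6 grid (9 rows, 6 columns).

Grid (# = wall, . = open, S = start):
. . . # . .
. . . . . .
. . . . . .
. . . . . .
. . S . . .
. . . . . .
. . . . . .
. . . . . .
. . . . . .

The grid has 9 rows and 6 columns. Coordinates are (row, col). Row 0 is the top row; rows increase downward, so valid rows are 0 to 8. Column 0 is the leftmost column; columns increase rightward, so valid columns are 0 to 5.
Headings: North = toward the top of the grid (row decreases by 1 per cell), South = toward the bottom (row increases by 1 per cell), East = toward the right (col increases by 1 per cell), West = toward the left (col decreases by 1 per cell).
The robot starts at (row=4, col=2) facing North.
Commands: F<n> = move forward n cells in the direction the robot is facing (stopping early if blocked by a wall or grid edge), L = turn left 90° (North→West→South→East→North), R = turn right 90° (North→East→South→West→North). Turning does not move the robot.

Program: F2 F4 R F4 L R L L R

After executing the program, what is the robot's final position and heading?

Start: (row=4, col=2), facing North
  F2: move forward 2, now at (row=2, col=2)
  F4: move forward 2/4 (blocked), now at (row=0, col=2)
  R: turn right, now facing East
  F4: move forward 0/4 (blocked), now at (row=0, col=2)
  L: turn left, now facing North
  R: turn right, now facing East
  L: turn left, now facing North
  L: turn left, now facing West
  R: turn right, now facing North
Final: (row=0, col=2), facing North

Answer: Final position: (row=0, col=2), facing North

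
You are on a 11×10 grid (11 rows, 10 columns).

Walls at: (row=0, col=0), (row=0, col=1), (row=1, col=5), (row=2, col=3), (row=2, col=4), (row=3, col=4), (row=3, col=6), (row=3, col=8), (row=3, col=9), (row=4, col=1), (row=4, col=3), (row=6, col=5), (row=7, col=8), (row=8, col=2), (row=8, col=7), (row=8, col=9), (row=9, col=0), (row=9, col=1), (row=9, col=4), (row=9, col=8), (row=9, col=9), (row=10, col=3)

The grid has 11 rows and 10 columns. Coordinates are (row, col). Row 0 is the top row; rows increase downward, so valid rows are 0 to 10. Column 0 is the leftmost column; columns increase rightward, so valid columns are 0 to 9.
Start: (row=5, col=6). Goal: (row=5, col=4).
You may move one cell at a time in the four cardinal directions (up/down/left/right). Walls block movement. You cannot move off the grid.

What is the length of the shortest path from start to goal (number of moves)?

BFS from (row=5, col=6) until reaching (row=5, col=4):
  Distance 0: (row=5, col=6)
  Distance 1: (row=4, col=6), (row=5, col=5), (row=5, col=7), (row=6, col=6)
  Distance 2: (row=4, col=5), (row=4, col=7), (row=5, col=4), (row=5, col=8), (row=6, col=7), (row=7, col=6)  <- goal reached here
One shortest path (2 moves): (row=5, col=6) -> (row=5, col=5) -> (row=5, col=4)

Answer: Shortest path length: 2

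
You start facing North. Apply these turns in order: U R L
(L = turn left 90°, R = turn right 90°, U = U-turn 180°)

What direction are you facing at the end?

Answer: Final heading: South

Derivation:
Start: North
  U (U-turn (180°)) -> South
  R (right (90° clockwise)) -> West
  L (left (90° counter-clockwise)) -> South
Final: South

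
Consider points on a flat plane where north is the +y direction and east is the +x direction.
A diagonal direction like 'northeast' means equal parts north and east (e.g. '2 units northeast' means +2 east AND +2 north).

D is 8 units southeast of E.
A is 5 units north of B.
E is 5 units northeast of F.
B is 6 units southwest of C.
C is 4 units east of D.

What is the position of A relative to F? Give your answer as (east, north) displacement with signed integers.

Place F at the origin (east=0, north=0).
  E is 5 units northeast of F: delta (east=+5, north=+5); E at (east=5, north=5).
  D is 8 units southeast of E: delta (east=+8, north=-8); D at (east=13, north=-3).
  C is 4 units east of D: delta (east=+4, north=+0); C at (east=17, north=-3).
  B is 6 units southwest of C: delta (east=-6, north=-6); B at (east=11, north=-9).
  A is 5 units north of B: delta (east=+0, north=+5); A at (east=11, north=-4).
Therefore A relative to F: (east=11, north=-4).

Answer: A is at (east=11, north=-4) relative to F.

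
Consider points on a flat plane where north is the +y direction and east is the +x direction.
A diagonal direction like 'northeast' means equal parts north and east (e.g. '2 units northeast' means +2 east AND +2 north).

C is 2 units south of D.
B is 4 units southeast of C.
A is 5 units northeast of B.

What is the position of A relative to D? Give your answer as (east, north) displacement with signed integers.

Answer: A is at (east=9, north=-1) relative to D.

Derivation:
Place D at the origin (east=0, north=0).
  C is 2 units south of D: delta (east=+0, north=-2); C at (east=0, north=-2).
  B is 4 units southeast of C: delta (east=+4, north=-4); B at (east=4, north=-6).
  A is 5 units northeast of B: delta (east=+5, north=+5); A at (east=9, north=-1).
Therefore A relative to D: (east=9, north=-1).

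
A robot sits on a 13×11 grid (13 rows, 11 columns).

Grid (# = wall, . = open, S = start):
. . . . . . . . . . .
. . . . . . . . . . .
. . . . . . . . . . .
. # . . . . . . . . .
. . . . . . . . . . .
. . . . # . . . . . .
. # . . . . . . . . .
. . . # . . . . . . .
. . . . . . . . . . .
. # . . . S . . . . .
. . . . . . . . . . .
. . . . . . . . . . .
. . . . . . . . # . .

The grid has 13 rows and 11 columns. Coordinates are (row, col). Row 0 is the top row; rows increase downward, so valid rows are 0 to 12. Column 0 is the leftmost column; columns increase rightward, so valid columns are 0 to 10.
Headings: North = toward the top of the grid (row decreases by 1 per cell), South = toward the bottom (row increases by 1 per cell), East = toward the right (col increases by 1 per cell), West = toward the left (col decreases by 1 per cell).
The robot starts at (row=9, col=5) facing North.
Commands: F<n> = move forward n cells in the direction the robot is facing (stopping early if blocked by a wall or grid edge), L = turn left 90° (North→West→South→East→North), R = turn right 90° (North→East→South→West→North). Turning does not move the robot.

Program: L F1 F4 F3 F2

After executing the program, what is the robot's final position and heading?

Start: (row=9, col=5), facing North
  L: turn left, now facing West
  F1: move forward 1, now at (row=9, col=4)
  F4: move forward 2/4 (blocked), now at (row=9, col=2)
  F3: move forward 0/3 (blocked), now at (row=9, col=2)
  F2: move forward 0/2 (blocked), now at (row=9, col=2)
Final: (row=9, col=2), facing West

Answer: Final position: (row=9, col=2), facing West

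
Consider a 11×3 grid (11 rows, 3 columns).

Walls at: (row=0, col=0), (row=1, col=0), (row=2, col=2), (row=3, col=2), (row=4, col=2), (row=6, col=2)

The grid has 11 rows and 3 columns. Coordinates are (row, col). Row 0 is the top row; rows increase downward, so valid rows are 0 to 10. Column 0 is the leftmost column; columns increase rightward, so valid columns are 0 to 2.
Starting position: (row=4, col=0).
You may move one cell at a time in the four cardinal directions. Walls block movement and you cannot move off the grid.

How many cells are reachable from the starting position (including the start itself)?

BFS flood-fill from (row=4, col=0):
  Distance 0: (row=4, col=0)
  Distance 1: (row=3, col=0), (row=4, col=1), (row=5, col=0)
  Distance 2: (row=2, col=0), (row=3, col=1), (row=5, col=1), (row=6, col=0)
  Distance 3: (row=2, col=1), (row=5, col=2), (row=6, col=1), (row=7, col=0)
  Distance 4: (row=1, col=1), (row=7, col=1), (row=8, col=0)
  Distance 5: (row=0, col=1), (row=1, col=2), (row=7, col=2), (row=8, col=1), (row=9, col=0)
  Distance 6: (row=0, col=2), (row=8, col=2), (row=9, col=1), (row=10, col=0)
  Distance 7: (row=9, col=2), (row=10, col=1)
  Distance 8: (row=10, col=2)
Total reachable: 27 (grid has 27 open cells total)

Answer: Reachable cells: 27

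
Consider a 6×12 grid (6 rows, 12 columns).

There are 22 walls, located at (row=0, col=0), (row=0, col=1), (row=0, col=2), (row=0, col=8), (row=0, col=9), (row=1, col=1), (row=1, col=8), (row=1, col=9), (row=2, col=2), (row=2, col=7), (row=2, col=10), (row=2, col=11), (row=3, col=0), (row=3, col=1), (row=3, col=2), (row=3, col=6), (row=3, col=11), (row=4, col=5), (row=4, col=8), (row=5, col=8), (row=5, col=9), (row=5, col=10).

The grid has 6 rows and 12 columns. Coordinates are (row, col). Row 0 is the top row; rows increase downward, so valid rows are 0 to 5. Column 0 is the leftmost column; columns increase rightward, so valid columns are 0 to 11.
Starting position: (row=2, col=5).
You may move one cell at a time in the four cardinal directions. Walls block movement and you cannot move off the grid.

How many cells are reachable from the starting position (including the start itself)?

Answer: Reachable cells: 43

Derivation:
BFS flood-fill from (row=2, col=5):
  Distance 0: (row=2, col=5)
  Distance 1: (row=1, col=5), (row=2, col=4), (row=2, col=6), (row=3, col=5)
  Distance 2: (row=0, col=5), (row=1, col=4), (row=1, col=6), (row=2, col=3), (row=3, col=4)
  Distance 3: (row=0, col=4), (row=0, col=6), (row=1, col=3), (row=1, col=7), (row=3, col=3), (row=4, col=4)
  Distance 4: (row=0, col=3), (row=0, col=7), (row=1, col=2), (row=4, col=3), (row=5, col=4)
  Distance 5: (row=4, col=2), (row=5, col=3), (row=5, col=5)
  Distance 6: (row=4, col=1), (row=5, col=2), (row=5, col=6)
  Distance 7: (row=4, col=0), (row=4, col=6), (row=5, col=1), (row=5, col=7)
  Distance 8: (row=4, col=7), (row=5, col=0)
  Distance 9: (row=3, col=7)
  Distance 10: (row=3, col=8)
  Distance 11: (row=2, col=8), (row=3, col=9)
  Distance 12: (row=2, col=9), (row=3, col=10), (row=4, col=9)
  Distance 13: (row=4, col=10)
  Distance 14: (row=4, col=11)
  Distance 15: (row=5, col=11)
Total reachable: 43 (grid has 50 open cells total)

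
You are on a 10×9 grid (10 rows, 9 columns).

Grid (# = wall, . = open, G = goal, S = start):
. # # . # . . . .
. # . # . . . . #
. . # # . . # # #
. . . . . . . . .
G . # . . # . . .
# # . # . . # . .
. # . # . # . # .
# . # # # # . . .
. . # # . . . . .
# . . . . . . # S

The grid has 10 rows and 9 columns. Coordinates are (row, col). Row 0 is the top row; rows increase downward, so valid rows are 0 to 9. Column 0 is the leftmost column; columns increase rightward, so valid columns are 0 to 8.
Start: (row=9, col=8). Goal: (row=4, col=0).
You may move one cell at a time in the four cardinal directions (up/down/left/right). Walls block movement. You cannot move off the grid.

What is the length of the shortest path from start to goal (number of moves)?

Answer: Shortest path length: 15

Derivation:
BFS from (row=9, col=8) until reaching (row=4, col=0):
  Distance 0: (row=9, col=8)
  Distance 1: (row=8, col=8)
  Distance 2: (row=7, col=8), (row=8, col=7)
  Distance 3: (row=6, col=8), (row=7, col=7), (row=8, col=6)
  Distance 4: (row=5, col=8), (row=7, col=6), (row=8, col=5), (row=9, col=6)
  Distance 5: (row=4, col=8), (row=5, col=7), (row=6, col=6), (row=8, col=4), (row=9, col=5)
  Distance 6: (row=3, col=8), (row=4, col=7), (row=9, col=4)
  Distance 7: (row=3, col=7), (row=4, col=6), (row=9, col=3)
  Distance 8: (row=3, col=6), (row=9, col=2)
  Distance 9: (row=3, col=5), (row=9, col=1)
  Distance 10: (row=2, col=5), (row=3, col=4), (row=8, col=1)
  Distance 11: (row=1, col=5), (row=2, col=4), (row=3, col=3), (row=4, col=4), (row=7, col=1), (row=8, col=0)
  Distance 12: (row=0, col=5), (row=1, col=4), (row=1, col=6), (row=3, col=2), (row=4, col=3), (row=5, col=4)
  Distance 13: (row=0, col=6), (row=1, col=7), (row=3, col=1), (row=5, col=5), (row=6, col=4)
  Distance 14: (row=0, col=7), (row=2, col=1), (row=3, col=0), (row=4, col=1)
  Distance 15: (row=0, col=8), (row=2, col=0), (row=4, col=0)  <- goal reached here
One shortest path (15 moves): (row=9, col=8) -> (row=8, col=8) -> (row=7, col=8) -> (row=6, col=8) -> (row=5, col=8) -> (row=5, col=7) -> (row=4, col=7) -> (row=4, col=6) -> (row=3, col=6) -> (row=3, col=5) -> (row=3, col=4) -> (row=3, col=3) -> (row=3, col=2) -> (row=3, col=1) -> (row=3, col=0) -> (row=4, col=0)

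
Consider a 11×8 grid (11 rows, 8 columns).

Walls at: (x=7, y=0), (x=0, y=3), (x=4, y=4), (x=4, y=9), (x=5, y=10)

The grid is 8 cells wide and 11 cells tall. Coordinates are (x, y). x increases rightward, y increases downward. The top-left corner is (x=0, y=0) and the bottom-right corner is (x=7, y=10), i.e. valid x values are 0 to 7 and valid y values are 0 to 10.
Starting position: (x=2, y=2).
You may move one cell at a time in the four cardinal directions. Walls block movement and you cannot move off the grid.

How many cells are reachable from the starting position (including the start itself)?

BFS flood-fill from (x=2, y=2):
  Distance 0: (x=2, y=2)
  Distance 1: (x=2, y=1), (x=1, y=2), (x=3, y=2), (x=2, y=3)
  Distance 2: (x=2, y=0), (x=1, y=1), (x=3, y=1), (x=0, y=2), (x=4, y=2), (x=1, y=3), (x=3, y=3), (x=2, y=4)
  Distance 3: (x=1, y=0), (x=3, y=0), (x=0, y=1), (x=4, y=1), (x=5, y=2), (x=4, y=3), (x=1, y=4), (x=3, y=4), (x=2, y=5)
  Distance 4: (x=0, y=0), (x=4, y=0), (x=5, y=1), (x=6, y=2), (x=5, y=3), (x=0, y=4), (x=1, y=5), (x=3, y=5), (x=2, y=6)
  Distance 5: (x=5, y=0), (x=6, y=1), (x=7, y=2), (x=6, y=3), (x=5, y=4), (x=0, y=5), (x=4, y=5), (x=1, y=6), (x=3, y=6), (x=2, y=7)
  Distance 6: (x=6, y=0), (x=7, y=1), (x=7, y=3), (x=6, y=4), (x=5, y=5), (x=0, y=6), (x=4, y=6), (x=1, y=7), (x=3, y=7), (x=2, y=8)
  Distance 7: (x=7, y=4), (x=6, y=5), (x=5, y=6), (x=0, y=7), (x=4, y=7), (x=1, y=8), (x=3, y=8), (x=2, y=9)
  Distance 8: (x=7, y=5), (x=6, y=6), (x=5, y=7), (x=0, y=8), (x=4, y=8), (x=1, y=9), (x=3, y=9), (x=2, y=10)
  Distance 9: (x=7, y=6), (x=6, y=7), (x=5, y=8), (x=0, y=9), (x=1, y=10), (x=3, y=10)
  Distance 10: (x=7, y=7), (x=6, y=8), (x=5, y=9), (x=0, y=10), (x=4, y=10)
  Distance 11: (x=7, y=8), (x=6, y=9)
  Distance 12: (x=7, y=9), (x=6, y=10)
  Distance 13: (x=7, y=10)
Total reachable: 83 (grid has 83 open cells total)

Answer: Reachable cells: 83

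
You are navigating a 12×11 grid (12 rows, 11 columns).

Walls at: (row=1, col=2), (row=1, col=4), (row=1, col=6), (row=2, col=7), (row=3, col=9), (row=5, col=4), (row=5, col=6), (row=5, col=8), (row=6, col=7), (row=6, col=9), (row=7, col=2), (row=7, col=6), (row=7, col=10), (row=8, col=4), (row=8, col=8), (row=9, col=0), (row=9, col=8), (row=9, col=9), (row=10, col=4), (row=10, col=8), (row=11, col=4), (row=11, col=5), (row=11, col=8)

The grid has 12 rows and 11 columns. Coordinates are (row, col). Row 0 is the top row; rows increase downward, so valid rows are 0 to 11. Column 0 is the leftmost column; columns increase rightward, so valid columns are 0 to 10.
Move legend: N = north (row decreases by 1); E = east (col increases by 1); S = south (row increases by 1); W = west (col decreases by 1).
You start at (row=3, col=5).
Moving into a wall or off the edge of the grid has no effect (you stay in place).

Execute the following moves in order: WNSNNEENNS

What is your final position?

Answer: Final position: (row=3, col=6)

Derivation:
Start: (row=3, col=5)
  W (west): (row=3, col=5) -> (row=3, col=4)
  N (north): (row=3, col=4) -> (row=2, col=4)
  S (south): (row=2, col=4) -> (row=3, col=4)
  N (north): (row=3, col=4) -> (row=2, col=4)
  N (north): blocked, stay at (row=2, col=4)
  E (east): (row=2, col=4) -> (row=2, col=5)
  E (east): (row=2, col=5) -> (row=2, col=6)
  N (north): blocked, stay at (row=2, col=6)
  N (north): blocked, stay at (row=2, col=6)
  S (south): (row=2, col=6) -> (row=3, col=6)
Final: (row=3, col=6)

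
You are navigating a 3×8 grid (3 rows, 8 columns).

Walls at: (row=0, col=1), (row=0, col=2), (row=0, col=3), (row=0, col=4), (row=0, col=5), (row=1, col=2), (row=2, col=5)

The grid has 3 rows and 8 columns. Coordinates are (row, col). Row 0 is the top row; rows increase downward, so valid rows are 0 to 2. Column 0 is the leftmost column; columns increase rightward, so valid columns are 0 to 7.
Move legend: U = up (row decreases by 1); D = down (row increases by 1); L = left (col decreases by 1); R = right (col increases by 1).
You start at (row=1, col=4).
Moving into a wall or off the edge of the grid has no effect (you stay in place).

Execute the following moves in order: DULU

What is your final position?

Start: (row=1, col=4)
  D (down): (row=1, col=4) -> (row=2, col=4)
  U (up): (row=2, col=4) -> (row=1, col=4)
  L (left): (row=1, col=4) -> (row=1, col=3)
  U (up): blocked, stay at (row=1, col=3)
Final: (row=1, col=3)

Answer: Final position: (row=1, col=3)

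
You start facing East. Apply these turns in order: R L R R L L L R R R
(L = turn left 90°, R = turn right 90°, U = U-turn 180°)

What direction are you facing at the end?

Answer: Final heading: West

Derivation:
Start: East
  R (right (90° clockwise)) -> South
  L (left (90° counter-clockwise)) -> East
  R (right (90° clockwise)) -> South
  R (right (90° clockwise)) -> West
  L (left (90° counter-clockwise)) -> South
  L (left (90° counter-clockwise)) -> East
  L (left (90° counter-clockwise)) -> North
  R (right (90° clockwise)) -> East
  R (right (90° clockwise)) -> South
  R (right (90° clockwise)) -> West
Final: West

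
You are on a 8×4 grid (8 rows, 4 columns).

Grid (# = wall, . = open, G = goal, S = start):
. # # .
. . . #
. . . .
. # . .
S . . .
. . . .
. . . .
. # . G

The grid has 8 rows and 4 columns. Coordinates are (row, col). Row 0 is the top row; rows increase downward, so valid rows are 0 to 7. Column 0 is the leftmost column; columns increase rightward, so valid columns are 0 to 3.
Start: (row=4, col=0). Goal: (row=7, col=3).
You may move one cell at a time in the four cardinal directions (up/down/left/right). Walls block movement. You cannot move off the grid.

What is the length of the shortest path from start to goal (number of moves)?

BFS from (row=4, col=0) until reaching (row=7, col=3):
  Distance 0: (row=4, col=0)
  Distance 1: (row=3, col=0), (row=4, col=1), (row=5, col=0)
  Distance 2: (row=2, col=0), (row=4, col=2), (row=5, col=1), (row=6, col=0)
  Distance 3: (row=1, col=0), (row=2, col=1), (row=3, col=2), (row=4, col=3), (row=5, col=2), (row=6, col=1), (row=7, col=0)
  Distance 4: (row=0, col=0), (row=1, col=1), (row=2, col=2), (row=3, col=3), (row=5, col=3), (row=6, col=2)
  Distance 5: (row=1, col=2), (row=2, col=3), (row=6, col=3), (row=7, col=2)
  Distance 6: (row=7, col=3)  <- goal reached here
One shortest path (6 moves): (row=4, col=0) -> (row=4, col=1) -> (row=4, col=2) -> (row=4, col=3) -> (row=5, col=3) -> (row=6, col=3) -> (row=7, col=3)

Answer: Shortest path length: 6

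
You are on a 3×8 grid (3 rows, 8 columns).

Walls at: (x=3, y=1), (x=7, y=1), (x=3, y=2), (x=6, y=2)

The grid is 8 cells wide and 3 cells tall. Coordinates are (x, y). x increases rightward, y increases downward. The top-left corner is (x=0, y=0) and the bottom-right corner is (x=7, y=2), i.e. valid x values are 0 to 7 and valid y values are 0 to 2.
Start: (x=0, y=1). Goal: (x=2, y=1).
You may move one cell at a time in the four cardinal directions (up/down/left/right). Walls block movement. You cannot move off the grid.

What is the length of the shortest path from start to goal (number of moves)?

Answer: Shortest path length: 2

Derivation:
BFS from (x=0, y=1) until reaching (x=2, y=1):
  Distance 0: (x=0, y=1)
  Distance 1: (x=0, y=0), (x=1, y=1), (x=0, y=2)
  Distance 2: (x=1, y=0), (x=2, y=1), (x=1, y=2)  <- goal reached here
One shortest path (2 moves): (x=0, y=1) -> (x=1, y=1) -> (x=2, y=1)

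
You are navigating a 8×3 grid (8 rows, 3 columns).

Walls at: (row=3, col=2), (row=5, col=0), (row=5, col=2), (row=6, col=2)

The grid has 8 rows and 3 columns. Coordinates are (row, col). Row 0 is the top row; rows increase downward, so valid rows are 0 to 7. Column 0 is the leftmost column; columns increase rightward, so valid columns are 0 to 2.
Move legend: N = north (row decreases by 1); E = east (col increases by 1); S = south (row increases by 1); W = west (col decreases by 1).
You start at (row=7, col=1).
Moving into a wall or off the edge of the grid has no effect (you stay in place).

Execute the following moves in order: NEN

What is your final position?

Start: (row=7, col=1)
  N (north): (row=7, col=1) -> (row=6, col=1)
  E (east): blocked, stay at (row=6, col=1)
  N (north): (row=6, col=1) -> (row=5, col=1)
Final: (row=5, col=1)

Answer: Final position: (row=5, col=1)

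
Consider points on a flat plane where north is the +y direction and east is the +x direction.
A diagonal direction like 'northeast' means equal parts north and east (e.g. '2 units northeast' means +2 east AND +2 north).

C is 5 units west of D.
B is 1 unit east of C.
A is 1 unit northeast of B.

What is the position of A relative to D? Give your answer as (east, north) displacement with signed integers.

Answer: A is at (east=-3, north=1) relative to D.

Derivation:
Place D at the origin (east=0, north=0).
  C is 5 units west of D: delta (east=-5, north=+0); C at (east=-5, north=0).
  B is 1 unit east of C: delta (east=+1, north=+0); B at (east=-4, north=0).
  A is 1 unit northeast of B: delta (east=+1, north=+1); A at (east=-3, north=1).
Therefore A relative to D: (east=-3, north=1).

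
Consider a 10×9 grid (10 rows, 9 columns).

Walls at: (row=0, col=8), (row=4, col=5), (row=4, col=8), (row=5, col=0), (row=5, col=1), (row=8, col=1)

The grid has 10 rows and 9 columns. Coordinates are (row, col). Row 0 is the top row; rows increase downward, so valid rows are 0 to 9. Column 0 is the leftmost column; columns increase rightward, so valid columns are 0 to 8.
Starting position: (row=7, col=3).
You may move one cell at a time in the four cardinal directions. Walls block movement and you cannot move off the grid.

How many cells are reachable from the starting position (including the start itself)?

Answer: Reachable cells: 84

Derivation:
BFS flood-fill from (row=7, col=3):
  Distance 0: (row=7, col=3)
  Distance 1: (row=6, col=3), (row=7, col=2), (row=7, col=4), (row=8, col=3)
  Distance 2: (row=5, col=3), (row=6, col=2), (row=6, col=4), (row=7, col=1), (row=7, col=5), (row=8, col=2), (row=8, col=4), (row=9, col=3)
  Distance 3: (row=4, col=3), (row=5, col=2), (row=5, col=4), (row=6, col=1), (row=6, col=5), (row=7, col=0), (row=7, col=6), (row=8, col=5), (row=9, col=2), (row=9, col=4)
  Distance 4: (row=3, col=3), (row=4, col=2), (row=4, col=4), (row=5, col=5), (row=6, col=0), (row=6, col=6), (row=7, col=7), (row=8, col=0), (row=8, col=6), (row=9, col=1), (row=9, col=5)
  Distance 5: (row=2, col=3), (row=3, col=2), (row=3, col=4), (row=4, col=1), (row=5, col=6), (row=6, col=7), (row=7, col=8), (row=8, col=7), (row=9, col=0), (row=9, col=6)
  Distance 6: (row=1, col=3), (row=2, col=2), (row=2, col=4), (row=3, col=1), (row=3, col=5), (row=4, col=0), (row=4, col=6), (row=5, col=7), (row=6, col=8), (row=8, col=8), (row=9, col=7)
  Distance 7: (row=0, col=3), (row=1, col=2), (row=1, col=4), (row=2, col=1), (row=2, col=5), (row=3, col=0), (row=3, col=6), (row=4, col=7), (row=5, col=8), (row=9, col=8)
  Distance 8: (row=0, col=2), (row=0, col=4), (row=1, col=1), (row=1, col=5), (row=2, col=0), (row=2, col=6), (row=3, col=7)
  Distance 9: (row=0, col=1), (row=0, col=5), (row=1, col=0), (row=1, col=6), (row=2, col=7), (row=3, col=8)
  Distance 10: (row=0, col=0), (row=0, col=6), (row=1, col=7), (row=2, col=8)
  Distance 11: (row=0, col=7), (row=1, col=8)
Total reachable: 84 (grid has 84 open cells total)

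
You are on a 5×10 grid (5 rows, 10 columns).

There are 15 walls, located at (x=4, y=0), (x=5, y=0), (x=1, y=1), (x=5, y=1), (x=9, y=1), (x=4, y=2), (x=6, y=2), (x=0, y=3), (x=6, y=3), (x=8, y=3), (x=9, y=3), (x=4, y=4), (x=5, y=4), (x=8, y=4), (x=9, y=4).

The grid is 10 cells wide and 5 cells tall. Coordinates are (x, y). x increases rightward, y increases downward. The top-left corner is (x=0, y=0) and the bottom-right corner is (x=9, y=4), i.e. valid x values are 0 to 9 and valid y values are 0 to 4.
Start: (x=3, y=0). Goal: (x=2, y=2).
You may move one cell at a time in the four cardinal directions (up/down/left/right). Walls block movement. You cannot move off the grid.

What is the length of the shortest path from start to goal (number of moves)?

BFS from (x=3, y=0) until reaching (x=2, y=2):
  Distance 0: (x=3, y=0)
  Distance 1: (x=2, y=0), (x=3, y=1)
  Distance 2: (x=1, y=0), (x=2, y=1), (x=4, y=1), (x=3, y=2)
  Distance 3: (x=0, y=0), (x=2, y=2), (x=3, y=3)  <- goal reached here
One shortest path (3 moves): (x=3, y=0) -> (x=2, y=0) -> (x=2, y=1) -> (x=2, y=2)

Answer: Shortest path length: 3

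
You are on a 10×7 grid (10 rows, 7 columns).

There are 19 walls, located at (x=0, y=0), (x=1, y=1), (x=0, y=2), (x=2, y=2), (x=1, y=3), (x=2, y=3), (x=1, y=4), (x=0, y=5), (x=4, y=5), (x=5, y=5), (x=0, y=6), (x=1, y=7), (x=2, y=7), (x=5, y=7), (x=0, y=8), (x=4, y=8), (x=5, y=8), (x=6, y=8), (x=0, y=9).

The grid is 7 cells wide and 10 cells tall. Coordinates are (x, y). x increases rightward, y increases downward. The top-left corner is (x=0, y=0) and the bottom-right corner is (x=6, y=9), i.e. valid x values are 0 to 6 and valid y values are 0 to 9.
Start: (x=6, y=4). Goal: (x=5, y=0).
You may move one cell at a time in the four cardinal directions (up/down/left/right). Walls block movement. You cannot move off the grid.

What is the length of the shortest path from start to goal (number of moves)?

BFS from (x=6, y=4) until reaching (x=5, y=0):
  Distance 0: (x=6, y=4)
  Distance 1: (x=6, y=3), (x=5, y=4), (x=6, y=5)
  Distance 2: (x=6, y=2), (x=5, y=3), (x=4, y=4), (x=6, y=6)
  Distance 3: (x=6, y=1), (x=5, y=2), (x=4, y=3), (x=3, y=4), (x=5, y=6), (x=6, y=7)
  Distance 4: (x=6, y=0), (x=5, y=1), (x=4, y=2), (x=3, y=3), (x=2, y=4), (x=3, y=5), (x=4, y=6)
  Distance 5: (x=5, y=0), (x=4, y=1), (x=3, y=2), (x=2, y=5), (x=3, y=6), (x=4, y=7)  <- goal reached here
One shortest path (5 moves): (x=6, y=4) -> (x=5, y=4) -> (x=5, y=3) -> (x=5, y=2) -> (x=5, y=1) -> (x=5, y=0)

Answer: Shortest path length: 5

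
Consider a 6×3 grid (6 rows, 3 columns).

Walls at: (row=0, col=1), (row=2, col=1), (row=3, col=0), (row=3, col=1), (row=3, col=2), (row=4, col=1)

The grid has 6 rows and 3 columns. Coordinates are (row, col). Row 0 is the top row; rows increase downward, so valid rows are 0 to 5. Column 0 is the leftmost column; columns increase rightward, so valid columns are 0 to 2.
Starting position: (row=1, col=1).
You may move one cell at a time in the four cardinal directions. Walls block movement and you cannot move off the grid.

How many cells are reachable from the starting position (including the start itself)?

BFS flood-fill from (row=1, col=1):
  Distance 0: (row=1, col=1)
  Distance 1: (row=1, col=0), (row=1, col=2)
  Distance 2: (row=0, col=0), (row=0, col=2), (row=2, col=0), (row=2, col=2)
Total reachable: 7 (grid has 12 open cells total)

Answer: Reachable cells: 7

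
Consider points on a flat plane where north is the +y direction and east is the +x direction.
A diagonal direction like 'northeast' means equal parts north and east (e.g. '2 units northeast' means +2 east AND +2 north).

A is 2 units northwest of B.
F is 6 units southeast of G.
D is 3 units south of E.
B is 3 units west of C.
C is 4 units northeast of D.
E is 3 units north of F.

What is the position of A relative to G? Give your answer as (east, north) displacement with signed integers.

Place G at the origin (east=0, north=0).
  F is 6 units southeast of G: delta (east=+6, north=-6); F at (east=6, north=-6).
  E is 3 units north of F: delta (east=+0, north=+3); E at (east=6, north=-3).
  D is 3 units south of E: delta (east=+0, north=-3); D at (east=6, north=-6).
  C is 4 units northeast of D: delta (east=+4, north=+4); C at (east=10, north=-2).
  B is 3 units west of C: delta (east=-3, north=+0); B at (east=7, north=-2).
  A is 2 units northwest of B: delta (east=-2, north=+2); A at (east=5, north=0).
Therefore A relative to G: (east=5, north=0).

Answer: A is at (east=5, north=0) relative to G.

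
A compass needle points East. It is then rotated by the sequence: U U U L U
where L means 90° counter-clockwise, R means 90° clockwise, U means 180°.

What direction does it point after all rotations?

Start: East
  U (U-turn (180°)) -> West
  U (U-turn (180°)) -> East
  U (U-turn (180°)) -> West
  L (left (90° counter-clockwise)) -> South
  U (U-turn (180°)) -> North
Final: North

Answer: Final heading: North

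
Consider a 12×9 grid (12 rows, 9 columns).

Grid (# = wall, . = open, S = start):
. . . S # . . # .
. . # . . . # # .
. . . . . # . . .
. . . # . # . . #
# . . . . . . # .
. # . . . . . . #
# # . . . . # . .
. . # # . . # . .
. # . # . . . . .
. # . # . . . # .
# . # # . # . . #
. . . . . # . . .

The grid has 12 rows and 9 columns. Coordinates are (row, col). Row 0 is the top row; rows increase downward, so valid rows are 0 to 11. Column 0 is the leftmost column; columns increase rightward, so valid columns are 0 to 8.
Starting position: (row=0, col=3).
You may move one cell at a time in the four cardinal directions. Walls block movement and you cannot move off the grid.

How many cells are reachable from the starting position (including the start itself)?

BFS flood-fill from (row=0, col=3):
  Distance 0: (row=0, col=3)
  Distance 1: (row=0, col=2), (row=1, col=3)
  Distance 2: (row=0, col=1), (row=1, col=4), (row=2, col=3)
  Distance 3: (row=0, col=0), (row=1, col=1), (row=1, col=5), (row=2, col=2), (row=2, col=4)
  Distance 4: (row=0, col=5), (row=1, col=0), (row=2, col=1), (row=3, col=2), (row=3, col=4)
  Distance 5: (row=0, col=6), (row=2, col=0), (row=3, col=1), (row=4, col=2), (row=4, col=4)
  Distance 6: (row=3, col=0), (row=4, col=1), (row=4, col=3), (row=4, col=5), (row=5, col=2), (row=5, col=4)
  Distance 7: (row=4, col=6), (row=5, col=3), (row=5, col=5), (row=6, col=2), (row=6, col=4)
  Distance 8: (row=3, col=6), (row=5, col=6), (row=6, col=3), (row=6, col=5), (row=7, col=4)
  Distance 9: (row=2, col=6), (row=3, col=7), (row=5, col=7), (row=7, col=5), (row=8, col=4)
  Distance 10: (row=2, col=7), (row=6, col=7), (row=8, col=5), (row=9, col=4)
  Distance 11: (row=2, col=8), (row=6, col=8), (row=7, col=7), (row=8, col=6), (row=9, col=5), (row=10, col=4)
  Distance 12: (row=1, col=8), (row=7, col=8), (row=8, col=7), (row=9, col=6), (row=11, col=4)
  Distance 13: (row=0, col=8), (row=8, col=8), (row=10, col=6), (row=11, col=3)
  Distance 14: (row=9, col=8), (row=10, col=7), (row=11, col=2), (row=11, col=6)
  Distance 15: (row=11, col=1), (row=11, col=7)
  Distance 16: (row=10, col=1), (row=11, col=0), (row=11, col=8)
Total reachable: 70 (grid has 78 open cells total)

Answer: Reachable cells: 70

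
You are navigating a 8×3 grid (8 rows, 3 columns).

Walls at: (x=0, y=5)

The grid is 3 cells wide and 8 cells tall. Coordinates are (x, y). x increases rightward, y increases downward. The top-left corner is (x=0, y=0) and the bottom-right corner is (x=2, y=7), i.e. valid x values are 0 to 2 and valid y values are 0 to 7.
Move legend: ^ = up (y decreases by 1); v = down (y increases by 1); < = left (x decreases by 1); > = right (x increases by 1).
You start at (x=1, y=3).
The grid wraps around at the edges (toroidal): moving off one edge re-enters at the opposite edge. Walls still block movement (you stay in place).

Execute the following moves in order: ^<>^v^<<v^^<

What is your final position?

Start: (x=1, y=3)
  ^ (up): (x=1, y=3) -> (x=1, y=2)
  < (left): (x=1, y=2) -> (x=0, y=2)
  > (right): (x=0, y=2) -> (x=1, y=2)
  ^ (up): (x=1, y=2) -> (x=1, y=1)
  v (down): (x=1, y=1) -> (x=1, y=2)
  ^ (up): (x=1, y=2) -> (x=1, y=1)
  < (left): (x=1, y=1) -> (x=0, y=1)
  < (left): (x=0, y=1) -> (x=2, y=1)
  v (down): (x=2, y=1) -> (x=2, y=2)
  ^ (up): (x=2, y=2) -> (x=2, y=1)
  ^ (up): (x=2, y=1) -> (x=2, y=0)
  < (left): (x=2, y=0) -> (x=1, y=0)
Final: (x=1, y=0)

Answer: Final position: (x=1, y=0)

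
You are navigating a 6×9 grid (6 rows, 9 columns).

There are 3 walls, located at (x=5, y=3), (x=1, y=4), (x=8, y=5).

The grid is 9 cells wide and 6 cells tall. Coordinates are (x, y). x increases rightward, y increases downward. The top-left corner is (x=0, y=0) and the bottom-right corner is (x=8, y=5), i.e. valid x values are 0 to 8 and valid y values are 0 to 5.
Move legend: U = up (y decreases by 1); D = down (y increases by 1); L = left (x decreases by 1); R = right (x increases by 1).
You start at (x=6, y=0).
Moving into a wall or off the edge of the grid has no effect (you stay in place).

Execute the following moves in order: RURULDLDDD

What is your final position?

Start: (x=6, y=0)
  R (right): (x=6, y=0) -> (x=7, y=0)
  U (up): blocked, stay at (x=7, y=0)
  R (right): (x=7, y=0) -> (x=8, y=0)
  U (up): blocked, stay at (x=8, y=0)
  L (left): (x=8, y=0) -> (x=7, y=0)
  D (down): (x=7, y=0) -> (x=7, y=1)
  L (left): (x=7, y=1) -> (x=6, y=1)
  D (down): (x=6, y=1) -> (x=6, y=2)
  D (down): (x=6, y=2) -> (x=6, y=3)
  D (down): (x=6, y=3) -> (x=6, y=4)
Final: (x=6, y=4)

Answer: Final position: (x=6, y=4)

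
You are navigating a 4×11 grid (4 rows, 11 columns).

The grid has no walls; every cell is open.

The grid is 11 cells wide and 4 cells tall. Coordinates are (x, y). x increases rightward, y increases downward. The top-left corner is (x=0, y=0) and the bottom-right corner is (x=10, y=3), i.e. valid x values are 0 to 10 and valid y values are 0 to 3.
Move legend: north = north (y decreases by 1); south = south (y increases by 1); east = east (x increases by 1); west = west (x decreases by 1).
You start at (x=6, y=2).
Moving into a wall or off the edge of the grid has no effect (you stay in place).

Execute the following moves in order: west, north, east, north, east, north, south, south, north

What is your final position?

Answer: Final position: (x=7, y=1)

Derivation:
Start: (x=6, y=2)
  west (west): (x=6, y=2) -> (x=5, y=2)
  north (north): (x=5, y=2) -> (x=5, y=1)
  east (east): (x=5, y=1) -> (x=6, y=1)
  north (north): (x=6, y=1) -> (x=6, y=0)
  east (east): (x=6, y=0) -> (x=7, y=0)
  north (north): blocked, stay at (x=7, y=0)
  south (south): (x=7, y=0) -> (x=7, y=1)
  south (south): (x=7, y=1) -> (x=7, y=2)
  north (north): (x=7, y=2) -> (x=7, y=1)
Final: (x=7, y=1)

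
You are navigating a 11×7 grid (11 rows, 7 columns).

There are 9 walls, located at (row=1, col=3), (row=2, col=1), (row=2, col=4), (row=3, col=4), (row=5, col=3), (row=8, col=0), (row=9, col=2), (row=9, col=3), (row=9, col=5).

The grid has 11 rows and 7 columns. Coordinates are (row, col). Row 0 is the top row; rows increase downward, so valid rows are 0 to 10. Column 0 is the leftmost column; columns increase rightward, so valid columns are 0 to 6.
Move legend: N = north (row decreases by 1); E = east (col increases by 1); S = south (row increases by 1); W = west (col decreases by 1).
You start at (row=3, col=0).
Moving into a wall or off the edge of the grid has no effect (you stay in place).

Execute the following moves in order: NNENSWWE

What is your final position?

Start: (row=3, col=0)
  N (north): (row=3, col=0) -> (row=2, col=0)
  N (north): (row=2, col=0) -> (row=1, col=0)
  E (east): (row=1, col=0) -> (row=1, col=1)
  N (north): (row=1, col=1) -> (row=0, col=1)
  S (south): (row=0, col=1) -> (row=1, col=1)
  W (west): (row=1, col=1) -> (row=1, col=0)
  W (west): blocked, stay at (row=1, col=0)
  E (east): (row=1, col=0) -> (row=1, col=1)
Final: (row=1, col=1)

Answer: Final position: (row=1, col=1)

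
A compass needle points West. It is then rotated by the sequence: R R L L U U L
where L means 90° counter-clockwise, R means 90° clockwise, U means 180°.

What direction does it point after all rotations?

Answer: Final heading: South

Derivation:
Start: West
  R (right (90° clockwise)) -> North
  R (right (90° clockwise)) -> East
  L (left (90° counter-clockwise)) -> North
  L (left (90° counter-clockwise)) -> West
  U (U-turn (180°)) -> East
  U (U-turn (180°)) -> West
  L (left (90° counter-clockwise)) -> South
Final: South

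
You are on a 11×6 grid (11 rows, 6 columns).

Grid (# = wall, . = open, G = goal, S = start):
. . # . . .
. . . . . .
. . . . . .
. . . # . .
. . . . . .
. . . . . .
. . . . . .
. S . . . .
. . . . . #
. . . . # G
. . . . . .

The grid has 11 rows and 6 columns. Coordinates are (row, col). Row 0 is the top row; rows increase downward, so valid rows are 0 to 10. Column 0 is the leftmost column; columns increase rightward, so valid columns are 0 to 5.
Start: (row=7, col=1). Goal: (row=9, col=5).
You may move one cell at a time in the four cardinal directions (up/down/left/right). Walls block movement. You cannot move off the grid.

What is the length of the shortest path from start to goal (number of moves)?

Answer: Shortest path length: 8

Derivation:
BFS from (row=7, col=1) until reaching (row=9, col=5):
  Distance 0: (row=7, col=1)
  Distance 1: (row=6, col=1), (row=7, col=0), (row=7, col=2), (row=8, col=1)
  Distance 2: (row=5, col=1), (row=6, col=0), (row=6, col=2), (row=7, col=3), (row=8, col=0), (row=8, col=2), (row=9, col=1)
  Distance 3: (row=4, col=1), (row=5, col=0), (row=5, col=2), (row=6, col=3), (row=7, col=4), (row=8, col=3), (row=9, col=0), (row=9, col=2), (row=10, col=1)
  Distance 4: (row=3, col=1), (row=4, col=0), (row=4, col=2), (row=5, col=3), (row=6, col=4), (row=7, col=5), (row=8, col=4), (row=9, col=3), (row=10, col=0), (row=10, col=2)
  Distance 5: (row=2, col=1), (row=3, col=0), (row=3, col=2), (row=4, col=3), (row=5, col=4), (row=6, col=5), (row=10, col=3)
  Distance 6: (row=1, col=1), (row=2, col=0), (row=2, col=2), (row=4, col=4), (row=5, col=5), (row=10, col=4)
  Distance 7: (row=0, col=1), (row=1, col=0), (row=1, col=2), (row=2, col=3), (row=3, col=4), (row=4, col=5), (row=10, col=5)
  Distance 8: (row=0, col=0), (row=1, col=3), (row=2, col=4), (row=3, col=5), (row=9, col=5)  <- goal reached here
One shortest path (8 moves): (row=7, col=1) -> (row=7, col=2) -> (row=7, col=3) -> (row=8, col=3) -> (row=9, col=3) -> (row=10, col=3) -> (row=10, col=4) -> (row=10, col=5) -> (row=9, col=5)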